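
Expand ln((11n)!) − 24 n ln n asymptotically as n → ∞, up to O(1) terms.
ln((11n)!) − 24 n ln n = −13 n ln n + 11(ln 11 − 1) n + (1/2) ln(2π·11n) + O(1/n)

Stirling: ln((11n)!) = 11n ln(11n) − 11n + (1/2) ln(2π·11n) + O(1/n).
Expand 11n ln(11n) = 11n (ln n + ln 11) = 11n ln n + 11n ln 11.
Subtract 24n ln n: leading term is (11 − 24) n ln n = −13 n ln n. The next term is 11n ln 11 − 11n = 11(ln 11 − 1) n. Then the (1/2) ln(2π·11n) correction.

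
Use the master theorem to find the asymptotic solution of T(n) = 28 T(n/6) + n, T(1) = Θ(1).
T(n) = Θ(n^(log_6 28))

Master theorem: compare f(n) = n to n^(log_6 28) where log_6 28 ≈ 1.860. Since 1 < log_6 28, we have f(n) = O(n^(log_6 28 − ε)) for some ε > 0 — Case 1. Hence T(n) = Θ(n^(log_6 28)).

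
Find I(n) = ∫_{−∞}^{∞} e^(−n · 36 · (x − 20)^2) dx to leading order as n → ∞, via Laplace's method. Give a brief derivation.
I(n) = sqrt(π/(36n))

Here φ(x) = 36 · (x − 20)^2 has its unique minimum at x* = 20 with φ(x*) = 0 and φ''(x*) = 72. Laplace's method gives
  I(n) ~ e^(−n φ(x*)) · sqrt(2π / (n · φ''(x*))) = sqrt(2π / (72n)) = sqrt(π/(36n)).
This is exact: substituting u = (x − 20)·sqrt(36n) gives I(n) = (1/sqrt(36n)) ∫_{−∞}^{∞} e^(−u^2) du = sqrt(π/(36n)).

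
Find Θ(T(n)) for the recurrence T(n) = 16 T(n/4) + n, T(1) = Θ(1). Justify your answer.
T(n) = Θ(n^2)

Master theorem: compare f(n) = n to n^(log_4 16) where log_4 16 = 2. Since 1 < log_4 16, we have f(n) = O(n^(log_4 16 − ε)) for some ε > 0 — Case 1. Hence T(n) = Θ(n^(log_4 16)) = Θ(n^2).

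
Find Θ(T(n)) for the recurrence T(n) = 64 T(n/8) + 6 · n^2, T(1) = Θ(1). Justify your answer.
T(n) = Θ(n^2 log n)

log_8 64 = 2, and f(n) = 6 · n^2 = Θ(n^(log_8 64)). This is Case 2 of the master theorem: T(n) = Θ(f(n) · log n) = Θ(n^2 log n).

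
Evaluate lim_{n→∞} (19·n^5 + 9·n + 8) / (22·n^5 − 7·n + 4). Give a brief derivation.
lim = 19/22

For large n the leading n^5 terms dominate both numerator and denominator. Dividing top and bottom by n^5, every other term tends to 0, leaving 19/22.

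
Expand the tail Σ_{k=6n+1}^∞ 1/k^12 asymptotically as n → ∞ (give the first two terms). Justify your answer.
Σ_{k>6n} 1/k^12 = 1/(11 · (6n)^11) − 1/(2 · (6n)^12) + O(1/(6n)^13)

Compare to the integral: ∫_{6n}^∞ x^(−12) dx = [−x^(−11)/11]_{6n}^∞ = 1/((12−1)·(6n)^11). The Euler-Maclaurin correction adds −f(6n)/2 = −1/(2·(6n)^12). Euler-Maclaurin then gives
  Σ_{k>6n} 1/k^12 = ∫_{6n}^∞ dx/x^12 − 1/(2·(6n)^12) + O(1/(6n)^13).
(Equivalently this is ζ(12) − Σ_{k≤6n} 1/k^12.)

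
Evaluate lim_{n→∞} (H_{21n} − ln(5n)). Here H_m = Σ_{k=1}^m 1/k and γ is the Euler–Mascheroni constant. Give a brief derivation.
lim = ln(21/5) + γ

By Euler-Maclaurin, H_m = ln m + γ + O(1/m). So
  H_{21n} − ln(5n) = ln(21n) + γ − ln(5n) + O(1/n)
                       = ln(21/5) + γ + O(1/n).
Hence the limit is ln(21/5) + γ.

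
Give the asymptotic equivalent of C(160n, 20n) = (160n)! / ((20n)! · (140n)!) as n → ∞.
C(160n, 20n) ~ (16777216/823543)^(20n) · sqrt(4/(7π·20n))

Write N = 20n. Apply Stirling to each factorial:
  (8N)! ~ sqrt(2π·8N) · (8N/e)^(8N),
  N! ~ sqrt(2π N) · (N/e)^N,
  (7N)! ~ sqrt(2π·7N) · (7N/e)^(7N).
The exponential factors combine to (8N)^(8N) / (N^N · (7N)^(7N)) = 8^(8N)/7^(7N) = (8^8/7^7)^N = (16777216/823543)^N.
The square-root prefactors combine to sqrt(2π·8N) / (sqrt(2π N)·sqrt(2π·7N)) = sqrt(8 / (2π·7·N)) = sqrt(4/(7π·20n)).
Substituting N = 20n: C(160n, 20n) ~ (16777216/823543)^(20n) · sqrt(4/(7π·20n)).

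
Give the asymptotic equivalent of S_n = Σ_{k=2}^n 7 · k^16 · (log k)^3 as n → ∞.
S_n ~ 7 · n^17 · (log n)^3 / 17

By integral comparison, S_n = ∫_1^n 7 · x^16 · (log x)^3 dx + O(n^16 · (log n)^3). For the integral, the leading term of ∫_1^n x^16 (log x)^3 dx is n^17/17 · (log n)^3 (by repeated integration by parts; each step lowers the log-exponent and produces a relatively O(1/log n) correction). Hence S_n ~ 7 · n^17 · (log n)^3 / 17.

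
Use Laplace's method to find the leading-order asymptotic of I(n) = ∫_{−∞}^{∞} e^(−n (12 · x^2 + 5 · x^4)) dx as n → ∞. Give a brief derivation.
I(n) ~ sqrt(π/(12n))

φ(x) = 12 · x^2 + 5 · x^4 has its unique global minimum at x* = 0 (since φ'(x) = 24x + 20x^3 = 0 only at x = 0 for real x with both coefficients positive, and φ → ∞ as |x| → ∞). At x* = 0, φ(0) = 0 and φ''(0) = 24. Laplace's method then gives
  I(n) ~ sqrt(2π / (n · φ''(0))) · e^(−n φ(0)) = sqrt(2π / (24n)) = sqrt(π/(12n)).
The 5 · x^4 term contributes only at subleading order (an O(1/n) relative correction).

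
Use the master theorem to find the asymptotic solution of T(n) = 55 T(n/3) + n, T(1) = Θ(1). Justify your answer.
T(n) = Θ(n^(log_3 55))

Master theorem: compare f(n) = n to n^(log_3 55) where log_3 55 ≈ 3.648. Since 1 < log_3 55, we have f(n) = O(n^(log_3 55 − ε)) for some ε > 0 — Case 1. Hence T(n) = Θ(n^(log_3 55)).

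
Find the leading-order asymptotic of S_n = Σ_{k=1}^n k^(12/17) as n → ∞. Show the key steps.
S_n ~ (17/29) · n^(29/17)

Integral comparison: Σ_{k=1}^n k^(12/17) = ∫_0^n x^(12/17) dx + O(n^(12/17)). The integral is n^(1 + 12/17) / (1 + 12/17) = n^((12+17)/17) / ((12+17)/17) = (17/29) · n^(29/17).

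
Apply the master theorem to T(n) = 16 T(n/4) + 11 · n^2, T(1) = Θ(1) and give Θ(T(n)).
T(n) = Θ(n^2 log n)

log_4 16 = 2, and f(n) = 11 · n^2 = Θ(n^(log_4 16)). This is Case 2 of the master theorem: T(n) = Θ(f(n) · log n) = Θ(n^2 log n).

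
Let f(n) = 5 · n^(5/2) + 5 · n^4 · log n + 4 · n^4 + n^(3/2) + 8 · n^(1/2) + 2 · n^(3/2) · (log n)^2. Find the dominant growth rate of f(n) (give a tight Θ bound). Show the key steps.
f(n) ∈ Θ(n^4 · log n)

Compare the terms by growth order. For large n, n^a · (log n)^b dominates n^a' · (log n)^b' iff a > a', or (a = a' and b > b'). Ranking the 6 terms shows the dominant one is 5 · n^4 · log n. Hence f(n) ∈ Θ(n^4 · log n).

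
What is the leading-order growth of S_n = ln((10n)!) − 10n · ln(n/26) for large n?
S_n ~ 10n · (ln 260 − 1) + O(ln n)

Stirling: ln((10n)!) = 10n ln(10n) − 10n + O(ln n).
  S_n = 10n ln(10n) − 10n − 10n ln(n/26) + O(ln n)
      = 10n ln(10n) − 10n ln n + 10n ln 26 − 10n + O(ln n)
      = 10n ln 10 + 10n ln 26 − 10n + O(ln n)
      = 10n (ln 260 − 1) + O(ln n).
Numerically ln(260) − 1 ≈ 4.5607.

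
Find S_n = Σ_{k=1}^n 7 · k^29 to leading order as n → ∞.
S_n ~ 7 · n^30 / 30

By integral comparison (Euler-Maclaurin), Σ_{k=1}^n 7 · k^29 = 7 · ∫_0^n x^29 dx + O(n^29) = 7 · n^30/30 + O(n^29). (Equivalently, Faulhaber's formula gives the same leading term.)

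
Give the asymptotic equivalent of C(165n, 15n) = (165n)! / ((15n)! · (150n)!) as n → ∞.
C(165n, 15n) ~ (285311670611/10000000000)^(15n) · sqrt(11/(20π·15n))

Write N = 15n. Apply Stirling to each factorial:
  (11N)! ~ sqrt(2π·11N) · (11N/e)^(11N),
  N! ~ sqrt(2π N) · (N/e)^N,
  (10N)! ~ sqrt(2π·10N) · (10N/e)^(10N).
The exponential factors combine to (11N)^(11N) / (N^N · (10N)^(10N)) = 11^(11N)/10^(10N) = (11^11/10^10)^N = (285311670611/10000000000)^N.
The square-root prefactors combine to sqrt(2π·11N) / (sqrt(2π N)·sqrt(2π·10N)) = sqrt(11 / (2π·10·N)) = sqrt(11/(20π·15n)).
Substituting N = 15n: C(165n, 15n) ~ (285311670611/10000000000)^(15n) · sqrt(11/(20π·15n)).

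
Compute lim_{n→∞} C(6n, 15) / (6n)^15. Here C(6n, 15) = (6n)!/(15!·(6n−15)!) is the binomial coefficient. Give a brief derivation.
lim = 1/15! = 1/1307674368000

With N = 6n → ∞: C(N, 15) / N^15 = [N(N−1)…(N−14)] / (15! · N^15) = (1/15!) · 1 · (1 − 1/(6n)) · … · (1 − 14/(6n)). Each factor → 1 as N → ∞, so the limit is 1/15! = 1/1307674368000.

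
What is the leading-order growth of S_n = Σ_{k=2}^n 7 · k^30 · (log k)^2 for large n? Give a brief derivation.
S_n ~ 7 · n^31 · (log n)^2 / 31

By integral comparison, S_n = ∫_1^n 7 · x^30 · (log x)^2 dx + O(n^30 · (log n)^2). For the integral, the leading term of ∫_1^n x^30 (log x)^2 dx is n^31/31 · (log n)^2 (by repeated integration by parts; each step lowers the log-exponent and produces a relatively O(1/log n) correction). Hence S_n ~ 7 · n^31 · (log n)^2 / 31.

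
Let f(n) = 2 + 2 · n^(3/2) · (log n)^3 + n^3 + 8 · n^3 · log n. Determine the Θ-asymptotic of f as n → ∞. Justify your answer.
f(n) ∈ Θ(n^3 · log n)

Compare the terms by growth order. For large n, n^a · (log n)^b dominates n^a' · (log n)^b' iff a > a', or (a = a' and b > b'). Ranking the 4 terms shows the dominant one is 8 · n^3 · log n. Hence f(n) ∈ Θ(n^3 · log n).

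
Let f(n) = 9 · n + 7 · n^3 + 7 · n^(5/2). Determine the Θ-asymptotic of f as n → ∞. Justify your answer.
f(n) ∈ Θ(n^3)

Compare the terms by growth order. For large n, n^a · (log n)^b dominates n^a' · (log n)^b' iff a > a', or (a = a' and b > b'). Ranking the 3 terms shows the dominant one is 7 · n^3. Hence f(n) ∈ Θ(n^3).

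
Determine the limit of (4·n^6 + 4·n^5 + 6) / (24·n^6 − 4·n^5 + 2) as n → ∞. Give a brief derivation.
lim = 4/24 = 1/6

For large n the leading n^6 terms dominate both numerator and denominator. Dividing top and bottom by n^6, every other term tends to 0, leaving 4/24 = 1/6.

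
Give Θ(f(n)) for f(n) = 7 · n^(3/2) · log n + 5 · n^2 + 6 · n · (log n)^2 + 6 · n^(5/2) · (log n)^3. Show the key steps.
f(n) ∈ Θ(n^(5/2) · (log n)^3)

Compare the terms by growth order. For large n, n^a · (log n)^b dominates n^a' · (log n)^b' iff a > a', or (a = a' and b > b'). Ranking the 4 terms shows the dominant one is 6 · n^(5/2) · (log n)^3. Hence f(n) ∈ Θ(n^(5/2) · (log n)^3).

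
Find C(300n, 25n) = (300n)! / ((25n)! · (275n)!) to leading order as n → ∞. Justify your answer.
C(300n, 25n) ~ (8916100448256/285311670611)^(25n) · sqrt(6/(11π·25n))

Write N = 25n. Apply Stirling to each factorial:
  (12N)! ~ sqrt(2π·12N) · (12N/e)^(12N),
  N! ~ sqrt(2π N) · (N/e)^N,
  (11N)! ~ sqrt(2π·11N) · (11N/e)^(11N).
The exponential factors combine to (12N)^(12N) / (N^N · (11N)^(11N)) = 12^(12N)/11^(11N) = (12^12/11^11)^N = (8916100448256/285311670611)^N.
The square-root prefactors combine to sqrt(2π·12N) / (sqrt(2π N)·sqrt(2π·11N)) = sqrt(12 / (2π·11·N)) = sqrt(6/(11π·25n)).
Substituting N = 25n: C(300n, 25n) ~ (8916100448256/285311670611)^(25n) · sqrt(6/(11π·25n)).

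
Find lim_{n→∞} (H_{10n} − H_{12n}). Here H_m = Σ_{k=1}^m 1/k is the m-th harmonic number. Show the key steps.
lim = ln(10/12) = ln(5/6)

Euler-Maclaurin gives H_m = ln m + γ + 1/(2m) + O(1/m^2). The γ and O(1/m) terms cancel in the difference:
  H_{10n} − H_{12n} = ln(10n) − ln(12n) + O(1/n) = ln(10/12) + O(1/n).
Hence the limit is ln(10/12) = ln(5/6).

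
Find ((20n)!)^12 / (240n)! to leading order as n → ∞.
((20n)!)^12/(240n)! ~ ((2π·20n)^(11/2) / sqrt(12)) · 12^(−12·20n)  →  0

Write N = 20n. Stirling: N! ~ sqrt(2π N)(N/e)^N and (12N)! ~ sqrt(2π·12N)·(12N/e)^(12N).
  (N!)^12/(12N)! ~ (2π N)^(12/2) (N/e)^(12N) / [sqrt(2π·12N) (12N/e)^(12N)]
     = (2π N)^(12/2) / sqrt(2π·12N) · (N/(12N))^(12N)
     = (2π N)^((12−1)/2) / sqrt(12) · 12^(−12N).
Since 12^12 > 1, the factor 12^(−12N) decays exponentially, so the ratio → 0. Substituting N = 20n gives the stated form.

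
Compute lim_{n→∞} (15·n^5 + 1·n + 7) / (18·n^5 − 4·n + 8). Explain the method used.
lim = 15/18 = 5/6

For large n the leading n^5 terms dominate both numerator and denominator. Dividing top and bottom by n^5, every other term tends to 0, leaving 15/18 = 5/6.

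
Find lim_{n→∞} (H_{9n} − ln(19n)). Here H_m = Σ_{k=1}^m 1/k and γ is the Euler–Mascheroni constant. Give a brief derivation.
lim = ln(9/19) + γ

By Euler-Maclaurin, H_m = ln m + γ + O(1/m). So
  H_{9n} − ln(19n) = ln(9n) + γ − ln(19n) + O(1/n)
                       = ln(9/19) + γ + O(1/n).
Hence the limit is ln(9/19) + γ.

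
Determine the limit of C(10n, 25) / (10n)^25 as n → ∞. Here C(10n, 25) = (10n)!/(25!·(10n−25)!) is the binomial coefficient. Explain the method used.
lim = 1/25! = 1/15511210043330985984000000

With N = 10n → ∞: C(N, 25) / N^25 = [N(N−1)…(N−24)] / (25! · N^25) = (1/25!) · 1 · (1 − 1/(10n)) · … · (1 − 24/(10n)). Each factor → 1 as N → ∞, so the limit is 1/25! = 1/15511210043330985984000000.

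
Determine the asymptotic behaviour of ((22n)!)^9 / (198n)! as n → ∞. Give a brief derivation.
((22n)!)^9/(198n)! ~ ((2π·22n)^(8/2) / 3) · 9^(−9·22n)  →  0

Write N = 22n. Stirling: N! ~ sqrt(2π N)(N/e)^N and (9N)! ~ sqrt(2π·9N)·(9N/e)^(9N).
  (N!)^9/(9N)! ~ (2π N)^(9/2) (N/e)^(9N) / [sqrt(2π·9N) (9N/e)^(9N)]
     = (2π N)^(9/2) / sqrt(2π·9N) · (N/(9N))^(9N)
     = (2π N)^((9−1)/2) / 3 · 9^(−9N).
Since 9^9 > 1, the factor 9^(−9N) decays exponentially, so the ratio → 0. Substituting N = 22n gives the stated form.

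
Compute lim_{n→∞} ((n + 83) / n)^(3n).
lim = e^249

Rewrite as (1 + 83/n)^(3n). By the standard limit (1 + x/n)^n → e^x, we have (1 + 83/n)^n → e^83, and raising to the 3rd power gives e^249.
More precisely, ln[(1 + 83/n)^(3n)] = 3n · ln(1 + 83/n) = 3n · (83/n + O(1/n^2)) = 249 + O(1/n) → 249.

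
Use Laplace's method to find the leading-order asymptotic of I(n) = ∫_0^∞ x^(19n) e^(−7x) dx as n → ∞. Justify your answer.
I(n) ~ (sqrt(2π·19n) / 7) · (19n/(7e))^(19n)

Write the integrand as exp(19n ln x − 7x) and set f(x) = 19n ln x − 7x. Then f'(x) = 19n/x − 7 = 0 at x* = 19n/7, and f''(x*) = −19n/x*^2 = −7^2/(19n). Laplace's method (interior maximum) gives
  I(n) ~ e^(f(x*)) · sqrt(2π / |f''(x*)|)
        = exp(19n ln(19n/7) − 19n) · sqrt(2π · 19n / 7^2)
        = (19n/7)^(19n) e^(−19n) · sqrt(2π·19n) / 7
        = (sqrt(2π·19n) / 7) · (19n/(7e))^(19n).
This matches Γ(19n+1)/7^(19n+1) with Stirling applied to Γ.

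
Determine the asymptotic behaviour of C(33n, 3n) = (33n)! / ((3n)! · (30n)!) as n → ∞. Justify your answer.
C(33n, 3n) ~ (285311670611/10000000000)^(3n) · sqrt(11/(20π·3n))

Write N = 3n. Apply Stirling to each factorial:
  (11N)! ~ sqrt(2π·11N) · (11N/e)^(11N),
  N! ~ sqrt(2π N) · (N/e)^N,
  (10N)! ~ sqrt(2π·10N) · (10N/e)^(10N).
The exponential factors combine to (11N)^(11N) / (N^N · (10N)^(10N)) = 11^(11N)/10^(10N) = (11^11/10^10)^N = (285311670611/10000000000)^N.
The square-root prefactors combine to sqrt(2π·11N) / (sqrt(2π N)·sqrt(2π·10N)) = sqrt(11 / (2π·10·N)) = sqrt(11/(20π·3n)).
Substituting N = 3n: C(33n, 3n) ~ (285311670611/10000000000)^(3n) · sqrt(11/(20π·3n)).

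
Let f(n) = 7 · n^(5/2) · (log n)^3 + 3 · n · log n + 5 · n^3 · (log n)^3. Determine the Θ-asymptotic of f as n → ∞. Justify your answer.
f(n) ∈ Θ(n^3 · (log n)^3)

Compare the terms by growth order. For large n, n^a · (log n)^b dominates n^a' · (log n)^b' iff a > a', or (a = a' and b > b'). Ranking the 3 terms shows the dominant one is 5 · n^3 · (log n)^3. Hence f(n) ∈ Θ(n^3 · (log n)^3).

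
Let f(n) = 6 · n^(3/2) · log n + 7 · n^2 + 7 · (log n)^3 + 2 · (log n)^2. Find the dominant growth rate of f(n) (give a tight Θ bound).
f(n) ∈ Θ(n^2)

Compare the terms by growth order. For large n, n^a · (log n)^b dominates n^a' · (log n)^b' iff a > a', or (a = a' and b > b'). Ranking the 4 terms shows the dominant one is 7 · n^2. Hence f(n) ∈ Θ(n^2).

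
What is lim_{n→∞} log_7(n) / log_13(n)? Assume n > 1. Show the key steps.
lim = ln(13) / ln(7) = log_7(13)

Change of base: log_7(n) = ln n / ln 7 and log_13(n) = ln n / ln 13. The ratio is (ln n / ln 7) · (ln 13 / ln n) = ln 13 / ln 7, a constant independent of n. So the limit is ln 13 / ln 7 = log_7(13).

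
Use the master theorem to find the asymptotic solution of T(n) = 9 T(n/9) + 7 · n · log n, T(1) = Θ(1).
T(n) = Θ(n · (log n)^2)

Here log_9 9 = 1 and f(n) = 7 · n · log n = Θ(n^(log_9 9) · (log n)^1). This is the extended Case 2 of the master theorem (f matches the critical exponent up to log factors), giving T(n) = Θ(n^(log_9 9) · (log n)^(1+1)) = Θ(n · (log n)^2).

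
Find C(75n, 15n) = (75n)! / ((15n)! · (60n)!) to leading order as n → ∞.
C(75n, 15n) ~ (3125/256)^(15n) · sqrt(5/(8π·15n))

Write N = 15n. Apply Stirling to each factorial:
  (5N)! ~ sqrt(2π·5N) · (5N/e)^(5N),
  N! ~ sqrt(2π N) · (N/e)^N,
  (4N)! ~ sqrt(2π·4N) · (4N/e)^(4N).
The exponential factors combine to (5N)^(5N) / (N^N · (4N)^(4N)) = 5^(5N)/4^(4N) = (5^5/4^4)^N = (3125/256)^N.
The square-root prefactors combine to sqrt(2π·5N) / (sqrt(2π N)·sqrt(2π·4N)) = sqrt(5 / (2π·4·N)) = sqrt(5/(8π·15n)).
Substituting N = 15n: C(75n, 15n) ~ (3125/256)^(15n) · sqrt(5/(8π·15n)).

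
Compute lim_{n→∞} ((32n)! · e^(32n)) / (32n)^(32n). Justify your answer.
lim = ∞

Stirling: (32n)! ~ sqrt(2π·32n) · (32n/e)^(32n). Hence
  (32n)! · e^(32n) / (32n)^(32n) ~ sqrt(2π·32n) = sqrt(2π·32) · sqrt(n) → ∞.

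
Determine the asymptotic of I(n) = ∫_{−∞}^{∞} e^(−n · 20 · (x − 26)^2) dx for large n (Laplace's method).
I(n) = sqrt(π/(20n))

Here φ(x) = 20 · (x − 26)^2 has its unique minimum at x* = 26 with φ(x*) = 0 and φ''(x*) = 40. Laplace's method gives
  I(n) ~ e^(−n φ(x*)) · sqrt(2π / (n · φ''(x*))) = sqrt(2π / (40n)) = sqrt(π/(20n)).
This is exact: substituting u = (x − 26)·sqrt(20n) gives I(n) = (1/sqrt(20n)) ∫_{−∞}^{∞} e^(−u^2) du = sqrt(π/(20n)).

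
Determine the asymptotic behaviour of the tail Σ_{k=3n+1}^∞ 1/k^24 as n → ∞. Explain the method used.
Σ_{k>3n} 1/k^24 ~ 1/(23 · (3n)^23)

Compare to the integral: ∫_{3n}^∞ x^(−24) dx = [−x^(−23)/23]_{3n}^∞ = 1/((24−1)·(3n)^23). Euler-Maclaurin then gives
  Σ_{k>3n} 1/k^24 = ∫_{3n}^∞ dx/x^24 − 1/(2·(3n)^24) + O(1/(3n)^25).
(Equivalently this is ζ(24) − Σ_{k≤3n} 1/k^24.)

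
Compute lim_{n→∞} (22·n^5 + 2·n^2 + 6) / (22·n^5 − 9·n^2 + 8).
lim = 22/22 = 1

For large n the leading n^5 terms dominate both numerator and denominator. Dividing top and bottom by n^5, every other term tends to 0, leaving 22/22 = 1.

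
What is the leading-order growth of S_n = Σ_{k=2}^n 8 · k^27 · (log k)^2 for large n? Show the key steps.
S_n ~ 2 · n^28 · (log n)^2 / 7

By integral comparison, S_n = ∫_1^n 8 · x^27 · (log x)^2 dx + O(n^27 · (log n)^2). For the integral, the leading term of ∫_1^n x^27 (log x)^2 dx is n^28/28 · (log n)^2 (by repeated integration by parts; each step lowers the log-exponent and produces a relatively O(1/log n) correction). Hence S_n ~ 2 · n^28 · (log n)^2 / 7.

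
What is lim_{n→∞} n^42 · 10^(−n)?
lim = 0

Exponentials with base > 1 dominate every fixed polynomial: for any fixed c, n^c / 10^n → 0 as n → ∞ (e.g. by the ratio test, or by writing 10^n = e^(n ln 10) and noting e^(n ln 10) / n^c → ∞). Hence n^42 · 10^(−n) = n^42 / 10^n → 0.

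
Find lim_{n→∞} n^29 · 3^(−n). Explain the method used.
lim = 0

Exponentials with base > 1 dominate every fixed polynomial: for any fixed c, n^c / 3^n → 0 as n → ∞ (e.g. by the ratio test, or by writing 3^n = e^(n ln 3) and noting e^(n ln 3) / n^c → ∞). Hence n^29 · 3^(−n) = n^29 / 3^n → 0.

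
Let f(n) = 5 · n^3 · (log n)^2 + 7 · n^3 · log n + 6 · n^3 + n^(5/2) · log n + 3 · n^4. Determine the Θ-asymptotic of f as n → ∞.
f(n) ∈ Θ(n^4)

Compare the terms by growth order. For large n, n^a · (log n)^b dominates n^a' · (log n)^b' iff a > a', or (a = a' and b > b'). Ranking the 5 terms shows the dominant one is 3 · n^4. Hence f(n) ∈ Θ(n^4).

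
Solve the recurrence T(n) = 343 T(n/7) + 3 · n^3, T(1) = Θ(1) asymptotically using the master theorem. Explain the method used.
T(n) = Θ(n^3 log n)

log_7 343 = 3, and f(n) = 3 · n^3 = Θ(n^(log_7 343)). This is Case 2 of the master theorem: T(n) = Θ(f(n) · log n) = Θ(n^3 log n).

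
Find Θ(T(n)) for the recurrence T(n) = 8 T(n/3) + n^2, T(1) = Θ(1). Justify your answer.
T(n) = Θ(n^2)

log_3 8 ≈ 1.893. f(n) = n^2 dominates n^(log_3 8) since 2 > 1.893, and the regularity condition a·f(n/b) = 8·(n/3)^2 = (8/9)·n^2 ≤ c·f(n) holds with c = 8/9 ≈ 0.889 < 1. So this is Case 3: T(n) = Θ(f(n)) = Θ(n^2).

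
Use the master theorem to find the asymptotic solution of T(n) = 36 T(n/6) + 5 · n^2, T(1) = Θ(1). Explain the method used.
T(n) = Θ(n^2 log n)

log_6 36 = 2, and f(n) = 5 · n^2 = Θ(n^(log_6 36)). This is Case 2 of the master theorem: T(n) = Θ(f(n) · log n) = Θ(n^2 log n).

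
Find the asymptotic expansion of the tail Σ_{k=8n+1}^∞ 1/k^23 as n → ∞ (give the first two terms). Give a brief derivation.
Σ_{k>8n} 1/k^23 = 1/(22 · (8n)^22) − 1/(2 · (8n)^23) + O(1/(8n)^24)

Compare to the integral: ∫_{8n}^∞ x^(−23) dx = [−x^(−22)/22]_{8n}^∞ = 1/((23−1)·(8n)^22). The Euler-Maclaurin correction adds −f(8n)/2 = −1/(2·(8n)^23). Euler-Maclaurin then gives
  Σ_{k>8n} 1/k^23 = ∫_{8n}^∞ dx/x^23 − 1/(2·(8n)^23) + O(1/(8n)^24).
(Equivalently this is ζ(23) − Σ_{k≤8n} 1/k^23.)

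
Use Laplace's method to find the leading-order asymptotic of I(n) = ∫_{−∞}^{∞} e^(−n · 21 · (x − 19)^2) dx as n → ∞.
I(n) = sqrt(π/(21n))

Here φ(x) = 21 · (x − 19)^2 has its unique minimum at x* = 19 with φ(x*) = 0 and φ''(x*) = 42. Laplace's method gives
  I(n) ~ e^(−n φ(x*)) · sqrt(2π / (n · φ''(x*))) = sqrt(2π / (42n)) = sqrt(π/(21n)).
This is exact: substituting u = (x − 19)·sqrt(21n) gives I(n) = (1/sqrt(21n)) ∫_{−∞}^{∞} e^(−u^2) du = sqrt(π/(21n)).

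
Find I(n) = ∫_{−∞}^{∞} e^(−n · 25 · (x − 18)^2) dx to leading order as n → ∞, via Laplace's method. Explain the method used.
I(n) = sqrt(π/(25n))

Here φ(x) = 25 · (x − 18)^2 has its unique minimum at x* = 18 with φ(x*) = 0 and φ''(x*) = 50. Laplace's method gives
  I(n) ~ e^(−n φ(x*)) · sqrt(2π / (n · φ''(x*))) = sqrt(2π / (50n)) = sqrt(π/(25n)).
This is exact: substituting u = (x − 18)·sqrt(25n) gives I(n) = (1/sqrt(25n)) ∫_{−∞}^{∞} e^(−u^2) du = sqrt(π/(25n)).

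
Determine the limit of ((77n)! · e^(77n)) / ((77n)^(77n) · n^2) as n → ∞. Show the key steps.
lim = 0

Stirling: (77n)! ~ sqrt(2π·77n) · (77n/e)^(77n). Hence
  (77n)! · e^(77n) / (77n)^(77n) ~ sqrt(2π·77n).
Dividing by n^2: sqrt(2π·77n) / n^2 = sqrt(2π·77) · n^((1−4)/2), so the expression behaves like sqrt(2π·77) · n^((1−4)/2) → 0.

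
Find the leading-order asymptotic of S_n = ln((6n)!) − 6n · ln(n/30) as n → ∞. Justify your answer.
S_n ~ 6n · (ln 180 − 1) + O(ln n)

Stirling: ln((6n)!) = 6n ln(6n) − 6n + O(ln n).
  S_n = 6n ln(6n) − 6n − 6n ln(n/30) + O(ln n)
      = 6n ln(6n) − 6n ln n + 6n ln 30 − 6n + O(ln n)
      = 6n ln 6 + 6n ln 30 − 6n + O(ln n)
      = 6n (ln 180 − 1) + O(ln n).
Numerically ln(180) − 1 ≈ 4.1930.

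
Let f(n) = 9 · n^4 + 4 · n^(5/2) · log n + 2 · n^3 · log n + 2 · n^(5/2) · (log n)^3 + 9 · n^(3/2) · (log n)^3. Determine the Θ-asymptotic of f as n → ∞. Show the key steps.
f(n) ∈ Θ(n^4)

Compare the terms by growth order. For large n, n^a · (log n)^b dominates n^a' · (log n)^b' iff a > a', or (a = a' and b > b'). Ranking the 5 terms shows the dominant one is 9 · n^4. Hence f(n) ∈ Θ(n^4).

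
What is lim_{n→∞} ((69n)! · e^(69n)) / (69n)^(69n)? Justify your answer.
lim = ∞

Stirling: (69n)! ~ sqrt(2π·69n) · (69n/e)^(69n). Hence
  (69n)! · e^(69n) / (69n)^(69n) ~ sqrt(2π·69n) = sqrt(2π·69) · sqrt(n) → ∞.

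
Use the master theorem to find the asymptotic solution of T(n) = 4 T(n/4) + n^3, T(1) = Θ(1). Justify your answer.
T(n) = Θ(n^3)

log_4 4 ≈ 1.000. f(n) = n^3 dominates n^(log_4 4) since 3 > 1.000, and the regularity condition a·f(n/b) = 4·(n/4)^3 = (4/64)·n^3 ≤ c·f(n) holds with c = 4/64 ≈ 0.0625 < 1. So this is Case 3: T(n) = Θ(f(n)) = Θ(n^3).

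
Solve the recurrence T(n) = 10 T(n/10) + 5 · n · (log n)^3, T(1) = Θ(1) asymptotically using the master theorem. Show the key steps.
T(n) = Θ(n · (log n)^4)

Here log_10 10 = 1 and f(n) = 5 · n · (log n)^3 = Θ(n^(log_10 10) · (log n)^3). This is the extended Case 2 of the master theorem (f matches the critical exponent up to log factors), giving T(n) = Θ(n^(log_10 10) · (log n)^(3+1)) = Θ(n · (log n)^4).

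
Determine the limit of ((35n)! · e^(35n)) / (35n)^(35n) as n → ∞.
lim = ∞

Stirling: (35n)! ~ sqrt(2π·35n) · (35n/e)^(35n). Hence
  (35n)! · e^(35n) / (35n)^(35n) ~ sqrt(2π·35n) = sqrt(2π·35) · sqrt(n) → ∞.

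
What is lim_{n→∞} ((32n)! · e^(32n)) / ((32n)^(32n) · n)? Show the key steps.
lim = 0

Stirling: (32n)! ~ sqrt(2π·32n) · (32n/e)^(32n). Hence
  (32n)! · e^(32n) / (32n)^(32n) ~ sqrt(2π·32n).
Dividing by n: sqrt(2π·32n) / n = sqrt(2π·32) · n^((1−2)/2), so the expression behaves like sqrt(2π·32) · n^((1−2)/2) → 0.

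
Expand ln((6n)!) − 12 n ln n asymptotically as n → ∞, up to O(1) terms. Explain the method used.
ln((6n)!) − 12 n ln n = −6 n ln n + 6(ln 6 − 1) n + (1/2) ln(2π·6n) + O(1/n)

Stirling: ln((6n)!) = 6n ln(6n) − 6n + (1/2) ln(2π·6n) + O(1/n).
Expand 6n ln(6n) = 6n (ln n + ln 6) = 6n ln n + 6n ln 6.
Subtract 12n ln n: leading term is (6 − 12) n ln n = −6 n ln n. The next term is 6n ln 6 − 6n = 6(ln 6 − 1) n. Then the (1/2) ln(2π·6n) correction.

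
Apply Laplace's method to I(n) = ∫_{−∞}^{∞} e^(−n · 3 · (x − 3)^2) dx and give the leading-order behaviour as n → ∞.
I(n) = sqrt(π/(3n))

Here φ(x) = 3 · (x − 3)^2 has its unique minimum at x* = 3 with φ(x*) = 0 and φ''(x*) = 6. Laplace's method gives
  I(n) ~ e^(−n φ(x*)) · sqrt(2π / (n · φ''(x*))) = sqrt(2π / (6n)) = sqrt(π/(3n)).
This is exact: substituting u = (x − 3)·sqrt(3n) gives I(n) = (1/sqrt(3n)) ∫_{−∞}^{∞} e^(−u^2) du = sqrt(π/(3n)).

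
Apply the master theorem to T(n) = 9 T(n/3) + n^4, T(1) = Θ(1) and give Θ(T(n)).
T(n) = Θ(n^4)

log_3 9 ≈ 2.000. f(n) = n^4 dominates n^(log_3 9) since 4 > 2.000, and the regularity condition a·f(n/b) = 9·(n/3)^4 = (9/81)·n^4 ≤ c·f(n) holds with c = 9/81 ≈ 0.111 < 1. So this is Case 3: T(n) = Θ(f(n)) = Θ(n^4).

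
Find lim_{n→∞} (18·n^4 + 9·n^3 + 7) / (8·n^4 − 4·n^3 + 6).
lim = 18/8 = 9/4

For large n the leading n^4 terms dominate both numerator and denominator. Dividing top and bottom by n^4, every other term tends to 0, leaving 18/8 = 9/4.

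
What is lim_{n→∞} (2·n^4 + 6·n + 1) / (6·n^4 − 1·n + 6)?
lim = 2/6 = 1/3

For large n the leading n^4 terms dominate both numerator and denominator. Dividing top and bottom by n^4, every other term tends to 0, leaving 2/6 = 1/3.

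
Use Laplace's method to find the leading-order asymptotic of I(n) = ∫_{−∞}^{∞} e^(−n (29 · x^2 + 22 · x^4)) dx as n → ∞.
I(n) ~ sqrt(π/(29n))

φ(x) = 29 · x^2 + 22 · x^4 has its unique global minimum at x* = 0 (since φ'(x) = 58x + 88x^3 = 0 only at x = 0 for real x with both coefficients positive, and φ → ∞ as |x| → ∞). At x* = 0, φ(0) = 0 and φ''(0) = 58. Laplace's method then gives
  I(n) ~ sqrt(2π / (n · φ''(0))) · e^(−n φ(0)) = sqrt(2π / (58n)) = sqrt(π/(29n)).
The 22 · x^4 term contributes only at subleading order (an O(1/n) relative correction).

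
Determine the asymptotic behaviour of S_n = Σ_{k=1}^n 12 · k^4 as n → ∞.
S_n ~ 12 · n^5 / 5

By integral comparison (Euler-Maclaurin), Σ_{k=1}^n 12 · k^4 = 12 · ∫_0^n x^4 dx + O(n^4) = 12 · n^5/5 + O(n^4). (Equivalently, Faulhaber's formula gives the same leading term.)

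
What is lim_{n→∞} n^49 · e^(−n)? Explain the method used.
lim = 0

Exponentials with base > 1 dominate every fixed polynomial: for any fixed c, n^c / e^n → 0 as n → ∞ (e.g. by the ratio test, or since e^n grows faster than any power of n). Hence n^49 · e^(−n) = n^49 / e^n → 0.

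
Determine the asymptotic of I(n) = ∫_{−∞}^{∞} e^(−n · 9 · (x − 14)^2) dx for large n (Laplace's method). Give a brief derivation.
I(n) = sqrt(π/(9n))

Here φ(x) = 9 · (x − 14)^2 has its unique minimum at x* = 14 with φ(x*) = 0 and φ''(x*) = 18. Laplace's method gives
  I(n) ~ e^(−n φ(x*)) · sqrt(2π / (n · φ''(x*))) = sqrt(2π / (18n)) = sqrt(π/(9n)).
This is exact: substituting u = (x − 14)·sqrt(9n) gives I(n) = (1/sqrt(9n)) ∫_{−∞}^{∞} e^(−u^2) du = sqrt(π/(9n)).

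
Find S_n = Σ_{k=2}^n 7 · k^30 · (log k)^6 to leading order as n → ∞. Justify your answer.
S_n ~ 7 · n^31 · (log n)^6 / 31

By integral comparison, S_n = ∫_1^n 7 · x^30 · (log x)^6 dx + O(n^30 · (log n)^6). For the integral, the leading term of ∫_1^n x^30 (log x)^6 dx is n^31/31 · (log n)^6 (by repeated integration by parts; each step lowers the log-exponent and produces a relatively O(1/log n) correction). Hence S_n ~ 7 · n^31 · (log n)^6 / 31.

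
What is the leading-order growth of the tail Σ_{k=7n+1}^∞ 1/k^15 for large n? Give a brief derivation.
Σ_{k>7n} 1/k^15 ~ 1/(14 · (7n)^14)

Compare to the integral: ∫_{7n}^∞ x^(−15) dx = [−x^(−14)/14]_{7n}^∞ = 1/((15−1)·(7n)^14). Euler-Maclaurin then gives
  Σ_{k>7n} 1/k^15 = ∫_{7n}^∞ dx/x^15 − 1/(2·(7n)^15) + O(1/(7n)^16).
(Equivalently this is ζ(15) − Σ_{k≤7n} 1/k^15.)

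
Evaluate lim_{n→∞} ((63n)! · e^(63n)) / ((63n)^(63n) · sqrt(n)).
lim = sqrt(2π·63)

Stirling: (63n)! ~ sqrt(2π·63n) · (63n/e)^(63n). Hence
  (63n)! · e^(63n) / (63n)^(63n) ~ sqrt(2π·63n).
Dividing by sqrt(n): sqrt(2π·63n) / sqrt(n) = sqrt(2π·63) · n^((1−1)/2), so the limit is sqrt(2π·63).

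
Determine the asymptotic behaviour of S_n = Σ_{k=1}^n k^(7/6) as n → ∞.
S_n ~ (6/13) · n^(13/6)

Integral comparison: Σ_{k=1}^n k^(7/6) = ∫_0^n x^(7/6) dx + O(n^(7/6)). The integral is n^(1 + 7/6) / (1 + 7/6) = n^((7+6)/6) / ((7+6)/6) = (6/13) · n^(13/6).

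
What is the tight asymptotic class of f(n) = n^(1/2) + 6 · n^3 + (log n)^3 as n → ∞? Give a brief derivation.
f(n) ∈ Θ(n^3)

Compare the terms by growth order. For large n, n^a · (log n)^b dominates n^a' · (log n)^b' iff a > a', or (a = a' and b > b'). Ranking the 3 terms shows the dominant one is 6 · n^3. Hence f(n) ∈ Θ(n^3).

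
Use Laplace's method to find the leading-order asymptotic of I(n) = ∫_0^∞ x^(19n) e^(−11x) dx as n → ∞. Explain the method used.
I(n) ~ (sqrt(2π·19n) / 11) · (19n/(11e))^(19n)

Write the integrand as exp(19n ln x − 11x) and set f(x) = 19n ln x − 11x. Then f'(x) = 19n/x − 11 = 0 at x* = 19n/11, and f''(x*) = −19n/x*^2 = −11^2/(19n). Laplace's method (interior maximum) gives
  I(n) ~ e^(f(x*)) · sqrt(2π / |f''(x*)|)
        = exp(19n ln(19n/11) − 19n) · sqrt(2π · 19n / 11^2)
        = (19n/11)^(19n) e^(−19n) · sqrt(2π·19n) / 11
        = (sqrt(2π·19n) / 11) · (19n/(11e))^(19n).
This matches Γ(19n+1)/11^(19n+1) with Stirling applied to Γ.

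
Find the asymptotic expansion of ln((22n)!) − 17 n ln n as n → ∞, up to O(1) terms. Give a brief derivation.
ln((22n)!) − 17 n ln n = 5 n ln n + 22(ln 22 − 1) n + (1/2) ln(2π·22n) + O(1/n)

Stirling: ln((22n)!) = 22n ln(22n) − 22n + (1/2) ln(2π·22n) + O(1/n).
Expand 22n ln(22n) = 22n (ln n + ln 22) = 22n ln n + 22n ln 22.
Subtract 17n ln n: leading term is (22 − 17) n ln n = 5 n ln n. The next term is 22n ln 22 − 22n = 22(ln 22 − 1) n. Then the (1/2) ln(2π·22n) correction.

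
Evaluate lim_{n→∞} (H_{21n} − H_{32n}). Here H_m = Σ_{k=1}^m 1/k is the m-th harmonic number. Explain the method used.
lim = ln(21/32)

Euler-Maclaurin gives H_m = ln m + γ + 1/(2m) + O(1/m^2). The γ and O(1/m) terms cancel in the difference:
  H_{21n} − H_{32n} = ln(21n) − ln(32n) + O(1/n) = ln(21/32) + O(1/n).
Hence the limit is ln(21/32).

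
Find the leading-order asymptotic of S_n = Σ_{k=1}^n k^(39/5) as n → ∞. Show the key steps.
S_n ~ (5/44) · n^(44/5)

Integral comparison: Σ_{k=1}^n k^(39/5) = ∫_0^n x^(39/5) dx + O(n^(39/5)). The integral is n^(1 + 39/5) / (1 + 39/5) = n^((39+5)/5) / ((39+5)/5) = (5/44) · n^(44/5).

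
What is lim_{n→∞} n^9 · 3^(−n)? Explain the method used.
lim = 0

Exponentials with base > 1 dominate every fixed polynomial: for any fixed c, n^c / 3^n → 0 as n → ∞ (e.g. by the ratio test, or by writing 3^n = e^(n ln 3) and noting e^(n ln 3) / n^c → ∞). Hence n^9 · 3^(−n) = n^9 / 3^n → 0.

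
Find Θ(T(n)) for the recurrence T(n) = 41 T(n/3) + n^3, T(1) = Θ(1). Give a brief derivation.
T(n) = Θ(n^(log_3 41))

Master theorem: compare f(n) = n^3 to n^(log_3 41) where log_3 41 ≈ 3.380. Since 3 < log_3 41, we have f(n) = O(n^(log_3 41 − ε)) for some ε > 0 — Case 1. Hence T(n) = Θ(n^(log_3 41)).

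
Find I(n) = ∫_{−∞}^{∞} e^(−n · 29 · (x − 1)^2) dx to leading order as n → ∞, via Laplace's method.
I(n) = sqrt(π/(29n))

Here φ(x) = 29 · (x − 1)^2 has its unique minimum at x* = 1 with φ(x*) = 0 and φ''(x*) = 58. Laplace's method gives
  I(n) ~ e^(−n φ(x*)) · sqrt(2π / (n · φ''(x*))) = sqrt(2π / (58n)) = sqrt(π/(29n)).
This is exact: substituting u = (x − 1)·sqrt(29n) gives I(n) = (1/sqrt(29n)) ∫_{−∞}^{∞} e^(−u^2) du = sqrt(π/(29n)).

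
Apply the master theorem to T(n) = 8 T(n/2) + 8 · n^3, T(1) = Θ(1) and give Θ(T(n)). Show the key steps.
T(n) = Θ(n^3 log n)

log_2 8 = 3, and f(n) = 8 · n^3 = Θ(n^(log_2 8)). This is Case 2 of the master theorem: T(n) = Θ(f(n) · log n) = Θ(n^3 log n).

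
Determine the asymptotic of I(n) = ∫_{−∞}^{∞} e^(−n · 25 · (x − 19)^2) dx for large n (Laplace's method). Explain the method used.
I(n) = sqrt(π/(25n))

Here φ(x) = 25 · (x − 19)^2 has its unique minimum at x* = 19 with φ(x*) = 0 and φ''(x*) = 50. Laplace's method gives
  I(n) ~ e^(−n φ(x*)) · sqrt(2π / (n · φ''(x*))) = sqrt(2π / (50n)) = sqrt(π/(25n)).
This is exact: substituting u = (x − 19)·sqrt(25n) gives I(n) = (1/sqrt(25n)) ∫_{−∞}^{∞} e^(−u^2) du = sqrt(π/(25n)).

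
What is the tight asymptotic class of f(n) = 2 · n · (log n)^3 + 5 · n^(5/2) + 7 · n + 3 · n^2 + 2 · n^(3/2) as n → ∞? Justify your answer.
f(n) ∈ Θ(n^(5/2))

Compare the terms by growth order. For large n, n^a · (log n)^b dominates n^a' · (log n)^b' iff a > a', or (a = a' and b > b'). Ranking the 5 terms shows the dominant one is 5 · n^(5/2). Hence f(n) ∈ Θ(n^(5/2)).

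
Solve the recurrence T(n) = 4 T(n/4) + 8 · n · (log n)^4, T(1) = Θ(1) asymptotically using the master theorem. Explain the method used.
T(n) = Θ(n · (log n)^5)

Here log_4 4 = 1 and f(n) = 8 · n · (log n)^4 = Θ(n^(log_4 4) · (log n)^4). This is the extended Case 2 of the master theorem (f matches the critical exponent up to log factors), giving T(n) = Θ(n^(log_4 4) · (log n)^(4+1)) = Θ(n · (log n)^5).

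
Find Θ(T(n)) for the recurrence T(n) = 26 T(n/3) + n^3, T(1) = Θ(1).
T(n) = Θ(n^3)

log_3 26 ≈ 2.966. f(n) = n^3 dominates n^(log_3 26) since 3 > 2.966, and the regularity condition a·f(n/b) = 26·(n/3)^3 = (26/27)·n^3 ≤ c·f(n) holds with c = 26/27 ≈ 0.963 < 1. So this is Case 3: T(n) = Θ(f(n)) = Θ(n^3).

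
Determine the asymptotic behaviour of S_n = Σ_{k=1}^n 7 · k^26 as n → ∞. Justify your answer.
S_n ~ 7 · n^27 / 27

By integral comparison (Euler-Maclaurin), Σ_{k=1}^n 7 · k^26 = 7 · ∫_0^n x^26 dx + O(n^26) = 7 · n^27/27 + O(n^26). (Equivalently, Faulhaber's formula gives the same leading term.)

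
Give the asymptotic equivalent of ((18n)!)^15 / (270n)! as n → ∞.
((18n)!)^15/(270n)! ~ ((2π·18n)^(14/2) / sqrt(15)) · 15^(−15·18n)  →  0

Write N = 18n. Stirling: N! ~ sqrt(2π N)(N/e)^N and (15N)! ~ sqrt(2π·15N)·(15N/e)^(15N).
  (N!)^15/(15N)! ~ (2π N)^(15/2) (N/e)^(15N) / [sqrt(2π·15N) (15N/e)^(15N)]
     = (2π N)^(15/2) / sqrt(2π·15N) · (N/(15N))^(15N)
     = (2π N)^((15−1)/2) / sqrt(15) · 15^(−15N).
Since 15^15 > 1, the factor 15^(−15N) decays exponentially, so the ratio → 0. Substituting N = 18n gives the stated form.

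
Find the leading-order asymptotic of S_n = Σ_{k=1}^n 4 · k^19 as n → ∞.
S_n ~ n^20 / 5

By integral comparison (Euler-Maclaurin), Σ_{k=1}^n 4 · k^19 = 4 · ∫_0^n x^19 dx + O(n^19) = 4 · n^20/20 = n^20 / 5 + O(n^19). (Equivalently, Faulhaber's formula gives the same leading term.)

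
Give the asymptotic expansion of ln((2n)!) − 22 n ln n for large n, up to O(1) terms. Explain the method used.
ln((2n)!) − 22 n ln n = −20 n ln n + 2(ln 2 − 1) n + (1/2) ln(2π·2n) + O(1/n)

Stirling: ln((2n)!) = 2n ln(2n) − 2n + (1/2) ln(2π·2n) + O(1/n).
Expand 2n ln(2n) = 2n (ln n + ln 2) = 2n ln n + 2n ln 2.
Subtract 22n ln n: leading term is (2 − 22) n ln n = −20 n ln n. The next term is 2n ln 2 − 2n = 2(ln 2 − 1) n. Then the (1/2) ln(2π·2n) correction.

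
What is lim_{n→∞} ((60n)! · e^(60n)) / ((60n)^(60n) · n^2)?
lim = 0

Stirling: (60n)! ~ sqrt(2π·60n) · (60n/e)^(60n). Hence
  (60n)! · e^(60n) / (60n)^(60n) ~ sqrt(2π·60n).
Dividing by n^2: sqrt(2π·60n) / n^2 = sqrt(2π·60) · n^((1−4)/2), so the expression behaves like sqrt(2π·60) · n^((1−4)/2) → 0.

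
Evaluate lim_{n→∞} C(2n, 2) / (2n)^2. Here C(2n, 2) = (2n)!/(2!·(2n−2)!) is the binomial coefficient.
lim = 1/2! = 1/2

With N = 2n → ∞: C(N, 2) / N^2 = [N(N−1)…(N−1)] / (2! · N^2) = (1/2!) · 1 · (1 − 1/(2n)). Each factor → 1 as N → ∞, so the limit is 1/2! = 1/2.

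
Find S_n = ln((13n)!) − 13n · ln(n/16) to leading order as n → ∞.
S_n ~ 13n · (ln 208 − 1) + O(ln n)

Stirling: ln((13n)!) = 13n ln(13n) − 13n + O(ln n).
  S_n = 13n ln(13n) − 13n − 13n ln(n/16) + O(ln n)
      = 13n ln(13n) − 13n ln n + 13n ln 16 − 13n + O(ln n)
      = 13n ln 13 + 13n ln 16 − 13n + O(ln n)
      = 13n (ln 208 − 1) + O(ln n).
Numerically ln(208) − 1 ≈ 4.3375.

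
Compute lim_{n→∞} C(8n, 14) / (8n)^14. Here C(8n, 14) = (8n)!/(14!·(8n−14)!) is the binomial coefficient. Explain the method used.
lim = 1/14! = 1/87178291200

With N = 8n → ∞: C(N, 14) / N^14 = [N(N−1)…(N−13)] / (14! · N^14) = (1/14!) · 1 · (1 − 1/(8n)) · … · (1 − 13/(8n)). Each factor → 1 as N → ∞, so the limit is 1/14! = 1/87178291200.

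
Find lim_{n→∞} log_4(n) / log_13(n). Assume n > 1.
lim = ln(13) / ln(4) = log_4(13)

Change of base: log_4(n) = ln n / ln 4 and log_13(n) = ln n / ln 13. The ratio is (ln n / ln 4) · (ln 13 / ln n) = ln 13 / ln 4, a constant independent of n. So the limit is ln 13 / ln 4 = log_4(13).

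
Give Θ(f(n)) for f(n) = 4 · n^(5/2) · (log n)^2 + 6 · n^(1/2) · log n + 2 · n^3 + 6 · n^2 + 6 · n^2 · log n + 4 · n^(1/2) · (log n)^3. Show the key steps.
f(n) ∈ Θ(n^3)

Compare the terms by growth order. For large n, n^a · (log n)^b dominates n^a' · (log n)^b' iff a > a', or (a = a' and b > b'). Ranking the 6 terms shows the dominant one is 2 · n^3. Hence f(n) ∈ Θ(n^3).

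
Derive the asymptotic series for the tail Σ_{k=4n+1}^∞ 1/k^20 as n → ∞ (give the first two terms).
Σ_{k>4n} 1/k^20 = 1/(19 · (4n)^19) − 1/(2 · (4n)^20) + O(1/(4n)^21)

Compare to the integral: ∫_{4n}^∞ x^(−20) dx = [−x^(−19)/19]_{4n}^∞ = 1/((20−1)·(4n)^19). The Euler-Maclaurin correction adds −f(4n)/2 = −1/(2·(4n)^20). Euler-Maclaurin then gives
  Σ_{k>4n} 1/k^20 = ∫_{4n}^∞ dx/x^20 − 1/(2·(4n)^20) + O(1/(4n)^21).
(Equivalently this is ζ(20) − Σ_{k≤4n} 1/k^20.)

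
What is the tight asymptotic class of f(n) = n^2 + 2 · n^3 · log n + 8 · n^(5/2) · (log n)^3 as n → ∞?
f(n) ∈ Θ(n^3 · log n)

Compare the terms by growth order. For large n, n^a · (log n)^b dominates n^a' · (log n)^b' iff a > a', or (a = a' and b > b'). Ranking the 3 terms shows the dominant one is 2 · n^3 · log n. Hence f(n) ∈ Θ(n^3 · log n).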